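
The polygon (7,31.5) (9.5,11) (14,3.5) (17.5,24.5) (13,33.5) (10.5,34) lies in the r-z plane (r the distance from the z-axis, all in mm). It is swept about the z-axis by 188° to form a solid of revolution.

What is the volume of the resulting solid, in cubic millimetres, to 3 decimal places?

Volume = 7809.711 mm³

Profile (r,z), 6 vertices: (7,31.5) (9.5,11) (14,3.5) (17.5,24.5) (13,33.5) (10.5,34)
edge 0: (7,31.5)→(9.5,11)  cross = 7·11 − 9.5·31.5 = -222.2500; (r_i+r_j)·cross = 16.5·-222.2500 = -3667.1250
edge 1: (9.5,11)→(14,3.5)  cross = 9.5·3.5 − 14·11 = -120.7500; (r_i+r_j)·cross = 23.5·-120.7500 = -2837.6250
edge 2: (14,3.5)→(17.5,24.5)  cross = 14·24.5 − 17.5·3.5 = 281.7500; (r_i+r_j)·cross = 31.5·281.7500 = 8875.1250
edge 3: (17.5,24.5)→(13,33.5)  cross = 17.5·33.5 − 13·24.5 = 267.7500; (r_i+r_j)·cross = 30.5·267.7500 = 8166.3750
edge 4: (13,33.5)→(10.5,34)  cross = 13·34 − 10.5·33.5 = 90.2500; (r_i+r_j)·cross = 23.5·90.2500 = 2120.8750
edge 5: (10.5,34)→(7,31.5)  cross = 10.5·31.5 − 7·34 = 92.7500; (r_i+r_j)·cross = 17.5·92.7500 = 1623.1250
Σcross = 389.5000 → A = |Σcross|/2 = 194.7500 mm²
Σ(r_i+r_j)·cross = 14280.7500 → first moment M = |Σ|/6 = 2380.1250
R_c = M/A = 2380.1250/194.7500 = 12.2214 mm
θ = 188° = 3.281219 rad
V = θ·R_c·A = 3.281219·12.2214·194.7500 = 7809.711 mm³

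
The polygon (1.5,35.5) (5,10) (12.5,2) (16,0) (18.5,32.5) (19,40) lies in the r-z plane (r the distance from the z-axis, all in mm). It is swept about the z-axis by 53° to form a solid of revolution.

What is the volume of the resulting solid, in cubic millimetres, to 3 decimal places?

Volume = 4802.457 mm³

Profile (r,z), 6 vertices: (1.5,35.5) (5,10) (12.5,2) (16,0) (18.5,32.5) (19,40)
edge 0: (1.5,35.5)→(5,10)  cross = 1.5·10 − 5·35.5 = -162.5000; (r_i+r_j)·cross = 6.5·-162.5000 = -1056.2500
edge 1: (5,10)→(12.5,2)  cross = 5·2 − 12.5·10 = -115.0000; (r_i+r_j)·cross = 17.5·-115.0000 = -2012.5000
edge 2: (12.5,2)→(16,0)  cross = 12.5·0 − 16·2 = -32.0000; (r_i+r_j)·cross = 28.5·-32.0000 = -912.0000
edge 3: (16,0)→(18.5,32.5)  cross = 16·32.5 − 18.5·0 = 520.0000; (r_i+r_j)·cross = 34.5·520.0000 = 17940.0000
edge 4: (18.5,32.5)→(19,40)  cross = 18.5·40 − 19·32.5 = 122.5000; (r_i+r_j)·cross = 37.5·122.5000 = 4593.7500
edge 5: (19,40)→(1.5,35.5)  cross = 19·35.5 − 1.5·40 = 614.5000; (r_i+r_j)·cross = 20.5·614.5000 = 12597.2500
Σcross = 947.5000 → A = |Σcross|/2 = 473.7500 mm²
Σ(r_i+r_j)·cross = 31150.2500 → first moment M = |Σ|/6 = 5191.7083
R_c = M/A = 5191.7083/473.7500 = 10.9588 mm
θ = 53° = 0.925025 rad
V = θ·R_c·A = 0.925025·10.9588·473.7500 = 4802.457 mm³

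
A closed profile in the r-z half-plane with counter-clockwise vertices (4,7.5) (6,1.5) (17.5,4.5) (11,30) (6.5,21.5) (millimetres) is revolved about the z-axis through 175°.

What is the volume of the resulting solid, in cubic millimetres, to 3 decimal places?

Profile (r,z), 5 vertices: (4,7.5) (6,1.5) (17.5,4.5) (11,30) (6.5,21.5)
edge 0: (4,7.5)→(6,1.5)  cross = 4·1.5 − 6·7.5 = -39.0000; (r_i+r_j)·cross = 10·-39.0000 = -390.0000
edge 1: (6,1.5)→(17.5,4.5)  cross = 6·4.5 − 17.5·1.5 = 0.7500; (r_i+r_j)·cross = 23.5·0.7500 = 17.6250
edge 2: (17.5,4.5)→(11,30)  cross = 17.5·30 − 11·4.5 = 475.5000; (r_i+r_j)·cross = 28.5·475.5000 = 13551.7500
edge 3: (11,30)→(6.5,21.5)  cross = 11·21.5 − 6.5·30 = 41.5000; (r_i+r_j)·cross = 17.5·41.5000 = 726.2500
edge 4: (6.5,21.5)→(4,7.5)  cross = 6.5·7.5 − 4·21.5 = -37.2500; (r_i+r_j)·cross = 10.5·-37.2500 = -391.1250
Σcross = 441.5000 → A = |Σcross|/2 = 220.7500 mm²
Σ(r_i+r_j)·cross = 13514.5000 → first moment M = |Σ|/6 = 2252.4167
R_c = M/A = 2252.4167/220.7500 = 10.2035 mm
θ = 175° = 3.054326 rad
V = θ·R_c·A = 3.054326·10.2035·220.7500 = 6879.615 mm³

Volume = 6879.615 mm³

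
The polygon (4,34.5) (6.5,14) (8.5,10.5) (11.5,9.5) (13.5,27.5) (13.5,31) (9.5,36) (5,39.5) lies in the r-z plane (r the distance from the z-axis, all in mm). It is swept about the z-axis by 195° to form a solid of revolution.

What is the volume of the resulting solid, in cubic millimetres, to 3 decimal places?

Profile (r,z), 8 vertices: (4,34.5) (6.5,14) (8.5,10.5) (11.5,9.5) (13.5,27.5) (13.5,31) (9.5,36) (5,39.5)
edge 0: (4,34.5)→(6.5,14)  cross = 4·14 − 6.5·34.5 = -168.2500; (r_i+r_j)·cross = 10.5·-168.2500 = -1766.6250
edge 1: (6.5,14)→(8.5,10.5)  cross = 6.5·10.5 − 8.5·14 = -50.7500; (r_i+r_j)·cross = 15·-50.7500 = -761.2500
edge 2: (8.5,10.5)→(11.5,9.5)  cross = 8.5·9.5 − 11.5·10.5 = -40.0000; (r_i+r_j)·cross = 20·-40.0000 = -800.0000
edge 3: (11.5,9.5)→(13.5,27.5)  cross = 11.5·27.5 − 13.5·9.5 = 188.0000; (r_i+r_j)·cross = 25·188.0000 = 4700.0000
edge 4: (13.5,27.5)→(13.5,31)  cross = 13.5·31 − 13.5·27.5 = 47.2500; (r_i+r_j)·cross = 27·47.2500 = 1275.7500
edge 5: (13.5,31)→(9.5,36)  cross = 13.5·36 − 9.5·31 = 191.5000; (r_i+r_j)·cross = 23·191.5000 = 4404.5000
edge 6: (9.5,36)→(5,39.5)  cross = 9.5·39.5 − 5·36 = 195.2500; (r_i+r_j)·cross = 14.5·195.2500 = 2831.1250
edge 7: (5,39.5)→(4,34.5)  cross = 5·34.5 − 4·39.5 = 14.5000; (r_i+r_j)·cross = 9·14.5000 = 130.5000
Σcross = 377.5000 → A = |Σcross|/2 = 188.7500 mm²
Σ(r_i+r_j)·cross = 10014.0000 → first moment M = |Σ|/6 = 1669.0000
R_c = M/A = 1669.0000/188.7500 = 8.8424 mm
θ = 195° = 3.403392 rad
V = θ·R_c·A = 3.403392·8.8424·188.7500 = 5680.261 mm³

Volume = 5680.261 mm³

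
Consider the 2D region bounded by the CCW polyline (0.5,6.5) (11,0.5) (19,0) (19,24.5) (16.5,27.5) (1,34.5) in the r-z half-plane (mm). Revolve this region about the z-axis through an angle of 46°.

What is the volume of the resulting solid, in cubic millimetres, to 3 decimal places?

Profile (r,z), 6 vertices: (0.5,6.5) (11,0.5) (19,0) (19,24.5) (16.5,27.5) (1,34.5)
edge 0: (0.5,6.5)→(11,0.5)  cross = 0.5·0.5 − 11·6.5 = -71.2500; (r_i+r_j)·cross = 11.5·-71.2500 = -819.3750
edge 1: (11,0.5)→(19,0)  cross = 11·0 − 19·0.5 = -9.5000; (r_i+r_j)·cross = 30·-9.5000 = -285.0000
edge 2: (19,0)→(19,24.5)  cross = 19·24.5 − 19·0 = 465.5000; (r_i+r_j)·cross = 38·465.5000 = 17689.0000
edge 3: (19,24.5)→(16.5,27.5)  cross = 19·27.5 − 16.5·24.5 = 118.2500; (r_i+r_j)·cross = 35.5·118.2500 = 4197.8750
edge 4: (16.5,27.5)→(1,34.5)  cross = 16.5·34.5 − 1·27.5 = 541.7500; (r_i+r_j)·cross = 17.5·541.7500 = 9480.6250
edge 5: (1,34.5)→(0.5,6.5)  cross = 1·6.5 − 0.5·34.5 = -10.7500; (r_i+r_j)·cross = 1.5·-10.7500 = -16.1250
Σcross = 1034.0000 → A = |Σcross|/2 = 517.0000 mm²
Σ(r_i+r_j)·cross = 30247.0000 → first moment M = |Σ|/6 = 5041.1667
R_c = M/A = 5041.1667/517.0000 = 9.7508 mm
θ = 46° = 0.802851 rad
V = θ·R_c·A = 0.802851·9.7508·517.0000 = 4047.308 mm³

Volume = 4047.308 mm³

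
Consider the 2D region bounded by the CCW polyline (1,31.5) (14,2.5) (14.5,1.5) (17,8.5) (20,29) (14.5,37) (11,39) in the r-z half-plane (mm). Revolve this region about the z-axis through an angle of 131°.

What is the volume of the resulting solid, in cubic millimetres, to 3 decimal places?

Volume = 10202.024 mm³

Profile (r,z), 7 vertices: (1,31.5) (14,2.5) (14.5,1.5) (17,8.5) (20,29) (14.5,37) (11,39)
edge 0: (1,31.5)→(14,2.5)  cross = 1·2.5 − 14·31.5 = -438.5000; (r_i+r_j)·cross = 15·-438.5000 = -6577.5000
edge 1: (14,2.5)→(14.5,1.5)  cross = 14·1.5 − 14.5·2.5 = -15.2500; (r_i+r_j)·cross = 28.5·-15.2500 = -434.6250
edge 2: (14.5,1.5)→(17,8.5)  cross = 14.5·8.5 − 17·1.5 = 97.7500; (r_i+r_j)·cross = 31.5·97.7500 = 3079.1250
edge 3: (17,8.5)→(20,29)  cross = 17·29 − 20·8.5 = 323.0000; (r_i+r_j)·cross = 37·323.0000 = 11951.0000
edge 4: (20,29)→(14.5,37)  cross = 20·37 − 14.5·29 = 319.5000; (r_i+r_j)·cross = 34.5·319.5000 = 11022.7500
edge 5: (14.5,37)→(11,39)  cross = 14.5·39 − 11·37 = 158.5000; (r_i+r_j)·cross = 25.5·158.5000 = 4041.7500
edge 6: (11,39)→(1,31.5)  cross = 11·31.5 − 1·39 = 307.5000; (r_i+r_j)·cross = 12·307.5000 = 3690.0000
Σcross = 752.5000 → A = |Σcross|/2 = 376.2500 mm²
Σ(r_i+r_j)·cross = 26772.5000 → first moment M = |Σ|/6 = 4462.0833
R_c = M/A = 4462.0833/376.2500 = 11.8594 mm
θ = 131° = 2.286381 rad
V = θ·R_c·A = 2.286381·11.8594·376.2500 = 10202.024 mm³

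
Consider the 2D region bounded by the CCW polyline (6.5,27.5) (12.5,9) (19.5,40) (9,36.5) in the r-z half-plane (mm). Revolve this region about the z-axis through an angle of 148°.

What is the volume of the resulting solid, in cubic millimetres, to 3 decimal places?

Profile (r,z), 4 vertices: (6.5,27.5) (12.5,9) (19.5,40) (9,36.5)
edge 0: (6.5,27.5)→(12.5,9)  cross = 6.5·9 − 12.5·27.5 = -285.2500; (r_i+r_j)·cross = 19·-285.2500 = -5419.7500
edge 1: (12.5,9)→(19.5,40)  cross = 12.5·40 − 19.5·9 = 324.5000; (r_i+r_j)·cross = 32·324.5000 = 10384.0000
edge 2: (19.5,40)→(9,36.5)  cross = 19.5·36.5 − 9·40 = 351.7500; (r_i+r_j)·cross = 28.5·351.7500 = 10024.8750
edge 3: (9,36.5)→(6.5,27.5)  cross = 9·27.5 − 6.5·36.5 = 10.2500; (r_i+r_j)·cross = 15.5·10.2500 = 158.8750
Σcross = 401.2500 → A = |Σcross|/2 = 200.6250 mm²
Σ(r_i+r_j)·cross = 15148.0000 → first moment M = |Σ|/6 = 2524.6667
R_c = M/A = 2524.6667/200.6250 = 12.5840 mm
θ = 148° = 2.583087 rad
V = θ·R_c·A = 2.583087·12.5840·200.6250 = 6521.434 mm³

Volume = 6521.434 mm³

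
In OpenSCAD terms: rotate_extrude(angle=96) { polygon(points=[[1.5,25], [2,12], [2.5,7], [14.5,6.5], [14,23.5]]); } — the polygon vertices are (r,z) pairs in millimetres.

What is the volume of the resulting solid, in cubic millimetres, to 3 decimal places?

Volume = 2893.965 mm³

Profile (r,z), 5 vertices: (1.5,25) (2,12) (2.5,7) (14.5,6.5) (14,23.5)
edge 0: (1.5,25)→(2,12)  cross = 1.5·12 − 2·25 = -32.0000; (r_i+r_j)·cross = 3.5·-32.0000 = -112.0000
edge 1: (2,12)→(2.5,7)  cross = 2·7 − 2.5·12 = -16.0000; (r_i+r_j)·cross = 4.5·-16.0000 = -72.0000
edge 2: (2.5,7)→(14.5,6.5)  cross = 2.5·6.5 − 14.5·7 = -85.2500; (r_i+r_j)·cross = 17·-85.2500 = -1449.2500
edge 3: (14.5,6.5)→(14,23.5)  cross = 14.5·23.5 − 14·6.5 = 249.7500; (r_i+r_j)·cross = 28.5·249.7500 = 7117.8750
edge 4: (14,23.5)→(1.5,25)  cross = 14·25 − 1.5·23.5 = 314.7500; (r_i+r_j)·cross = 15.5·314.7500 = 4878.6250
Σcross = 431.2500 → A = |Σcross|/2 = 215.6250 mm²
Σ(r_i+r_j)·cross = 10363.2500 → first moment M = |Σ|/6 = 1727.2083
R_c = M/A = 1727.2083/215.6250 = 8.0102 mm
θ = 96° = 1.675516 rad
V = θ·R_c·A = 1.675516·8.0102·215.6250 = 2893.965 mm³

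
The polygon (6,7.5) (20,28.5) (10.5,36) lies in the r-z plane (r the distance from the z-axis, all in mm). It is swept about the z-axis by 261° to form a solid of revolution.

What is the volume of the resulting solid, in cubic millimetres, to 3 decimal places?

Volume = 8438.141 mm³

Profile (r,z), 3 vertices: (6,7.5) (20,28.5) (10.5,36)
edge 0: (6,7.5)→(20,28.5)  cross = 6·28.5 − 20·7.5 = 21.0000; (r_i+r_j)·cross = 26·21.0000 = 546.0000
edge 1: (20,28.5)→(10.5,36)  cross = 20·36 − 10.5·28.5 = 420.7500; (r_i+r_j)·cross = 30.5·420.7500 = 12832.8750
edge 2: (10.5,36)→(6,7.5)  cross = 10.5·7.5 − 6·36 = -137.2500; (r_i+r_j)·cross = 16.5·-137.2500 = -2264.6250
Σcross = 304.5000 → A = |Σcross|/2 = 152.2500 mm²
Σ(r_i+r_j)·cross = 11114.2500 → first moment M = |Σ|/6 = 1852.3750
R_c = M/A = 1852.3750/152.2500 = 12.1667 mm
θ = 261° = 4.555309 rad
V = θ·R_c·A = 4.555309·12.1667·152.2500 = 8438.141 mm³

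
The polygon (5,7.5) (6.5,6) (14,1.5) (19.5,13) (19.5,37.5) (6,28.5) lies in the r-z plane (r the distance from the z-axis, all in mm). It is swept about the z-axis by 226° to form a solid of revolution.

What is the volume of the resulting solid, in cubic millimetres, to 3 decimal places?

Profile (r,z), 6 vertices: (5,7.5) (6.5,6) (14,1.5) (19.5,13) (19.5,37.5) (6,28.5)
edge 0: (5,7.5)→(6.5,6)  cross = 5·6 − 6.5·7.5 = -18.7500; (r_i+r_j)·cross = 11.5·-18.7500 = -215.6250
edge 1: (6.5,6)→(14,1.5)  cross = 6.5·1.5 − 14·6 = -74.2500; (r_i+r_j)·cross = 20.5·-74.2500 = -1522.1250
edge 2: (14,1.5)→(19.5,13)  cross = 14·13 − 19.5·1.5 = 152.7500; (r_i+r_j)·cross = 33.5·152.7500 = 5117.1250
edge 3: (19.5,13)→(19.5,37.5)  cross = 19.5·37.5 − 19.5·13 = 477.7500; (r_i+r_j)·cross = 39·477.7500 = 18632.2500
edge 4: (19.5,37.5)→(6,28.5)  cross = 19.5·28.5 − 6·37.5 = 330.7500; (r_i+r_j)·cross = 25.5·330.7500 = 8434.1250
edge 5: (6,28.5)→(5,7.5)  cross = 6·7.5 − 5·28.5 = -97.5000; (r_i+r_j)·cross = 11·-97.5000 = -1072.5000
Σcross = 770.7500 → A = |Σcross|/2 = 385.3750 mm²
Σ(r_i+r_j)·cross = 29373.2500 → first moment M = |Σ|/6 = 4895.5417
R_c = M/A = 4895.5417/385.3750 = 12.7033 mm
θ = 226° = 3.944444 rad
V = θ·R_c·A = 3.944444·12.7033·385.3750 = 19310.190 mm³

Volume = 19310.190 mm³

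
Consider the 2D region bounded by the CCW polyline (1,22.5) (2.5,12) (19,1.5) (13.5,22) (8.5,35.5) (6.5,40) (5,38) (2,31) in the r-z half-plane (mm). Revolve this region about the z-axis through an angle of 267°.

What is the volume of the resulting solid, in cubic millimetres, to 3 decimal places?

Volume = 13323.314 mm³

Profile (r,z), 8 vertices: (1,22.5) (2.5,12) (19,1.5) (13.5,22) (8.5,35.5) (6.5,40) (5,38) (2,31)
edge 0: (1,22.5)→(2.5,12)  cross = 1·12 − 2.5·22.5 = -44.2500; (r_i+r_j)·cross = 3.5·-44.2500 = -154.8750
edge 1: (2.5,12)→(19,1.5)  cross = 2.5·1.5 − 19·12 = -224.2500; (r_i+r_j)·cross = 21.5·-224.2500 = -4821.3750
edge 2: (19,1.5)→(13.5,22)  cross = 19·22 − 13.5·1.5 = 397.7500; (r_i+r_j)·cross = 32.5·397.7500 = 12926.8750
edge 3: (13.5,22)→(8.5,35.5)  cross = 13.5·35.5 − 8.5·22 = 292.2500; (r_i+r_j)·cross = 22·292.2500 = 6429.5000
edge 4: (8.5,35.5)→(6.5,40)  cross = 8.5·40 − 6.5·35.5 = 109.2500; (r_i+r_j)·cross = 15·109.2500 = 1638.7500
edge 5: (6.5,40)→(5,38)  cross = 6.5·38 − 5·40 = 47.0000; (r_i+r_j)·cross = 11.5·47.0000 = 540.5000
edge 6: (5,38)→(2,31)  cross = 5·31 − 2·38 = 79.0000; (r_i+r_j)·cross = 7·79.0000 = 553.0000
edge 7: (2,31)→(1,22.5)  cross = 2·22.5 − 1·31 = 14.0000; (r_i+r_j)·cross = 3·14.0000 = 42.0000
Σcross = 670.7500 → A = |Σcross|/2 = 335.3750 mm²
Σ(r_i+r_j)·cross = 17154.3750 → first moment M = |Σ|/6 = 2859.0625
R_c = M/A = 2859.0625/335.3750 = 8.5250 mm
θ = 267° = 4.660029 rad
V = θ·R_c·A = 4.660029·8.5250·335.3750 = 13323.314 mm³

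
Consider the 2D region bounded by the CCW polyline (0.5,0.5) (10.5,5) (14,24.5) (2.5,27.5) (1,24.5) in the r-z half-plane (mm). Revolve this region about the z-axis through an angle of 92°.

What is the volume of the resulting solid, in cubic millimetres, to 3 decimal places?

Profile (r,z), 5 vertices: (0.5,0.5) (10.5,5) (14,24.5) (2.5,27.5) (1,24.5)
edge 0: (0.5,0.5)→(10.5,5)  cross = 0.5·5 − 10.5·0.5 = -2.7500; (r_i+r_j)·cross = 11·-2.7500 = -30.2500
edge 1: (10.5,5)→(14,24.5)  cross = 10.5·24.5 − 14·5 = 187.2500; (r_i+r_j)·cross = 24.5·187.2500 = 4587.6250
edge 2: (14,24.5)→(2.5,27.5)  cross = 14·27.5 − 2.5·24.5 = 323.7500; (r_i+r_j)·cross = 16.5·323.7500 = 5341.8750
edge 3: (2.5,27.5)→(1,24.5)  cross = 2.5·24.5 − 1·27.5 = 33.7500; (r_i+r_j)·cross = 3.5·33.7500 = 118.1250
edge 4: (1,24.5)→(0.5,0.5)  cross = 1·0.5 − 0.5·24.5 = -11.7500; (r_i+r_j)·cross = 1.5·-11.7500 = -17.6250
Σcross = 530.2500 → A = |Σcross|/2 = 265.1250 mm²
Σ(r_i+r_j)·cross = 9999.7500 → first moment M = |Σ|/6 = 1666.6250
R_c = M/A = 1666.6250/265.1250 = 6.2862 mm
θ = 92° = 1.605703 rad
V = θ·R_c·A = 1.605703·6.2862·265.1250 = 2676.105 mm³

Volume = 2676.105 mm³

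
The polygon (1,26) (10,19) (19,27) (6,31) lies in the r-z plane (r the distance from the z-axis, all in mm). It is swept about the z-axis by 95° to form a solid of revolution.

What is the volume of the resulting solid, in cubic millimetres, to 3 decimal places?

Profile (r,z), 4 vertices: (1,26) (10,19) (19,27) (6,31)
edge 0: (1,26)→(10,19)  cross = 1·19 − 10·26 = -241.0000; (r_i+r_j)·cross = 11·-241.0000 = -2651.0000
edge 1: (10,19)→(19,27)  cross = 10·27 − 19·19 = -91.0000; (r_i+r_j)·cross = 29·-91.0000 = -2639.0000
edge 2: (19,27)→(6,31)  cross = 19·31 − 6·27 = 427.0000; (r_i+r_j)·cross = 25·427.0000 = 10675.0000
edge 3: (6,31)→(1,26)  cross = 6·26 − 1·31 = 125.0000; (r_i+r_j)·cross = 7·125.0000 = 875.0000
Σcross = 220.0000 → A = |Σcross|/2 = 110.0000 mm²
Σ(r_i+r_j)·cross = 6260.0000 → first moment M = |Σ|/6 = 1043.3333
R_c = M/A = 1043.3333/110.0000 = 9.4848 mm
θ = 95° = 1.658063 rad
V = θ·R_c·A = 1.658063·9.4848·110.0000 = 1729.912 mm³

Volume = 1729.912 mm³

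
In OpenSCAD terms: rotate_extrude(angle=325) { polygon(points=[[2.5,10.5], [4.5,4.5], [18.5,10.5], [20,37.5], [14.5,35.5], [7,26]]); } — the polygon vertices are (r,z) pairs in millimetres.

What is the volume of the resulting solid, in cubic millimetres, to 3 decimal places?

Volume = 24696.809 mm³

Profile (r,z), 6 vertices: (2.5,10.5) (4.5,4.5) (18.5,10.5) (20,37.5) (14.5,35.5) (7,26)
edge 0: (2.5,10.5)→(4.5,4.5)  cross = 2.5·4.5 − 4.5·10.5 = -36.0000; (r_i+r_j)·cross = 7·-36.0000 = -252.0000
edge 1: (4.5,4.5)→(18.5,10.5)  cross = 4.5·10.5 − 18.5·4.5 = -36.0000; (r_i+r_j)·cross = 23·-36.0000 = -828.0000
edge 2: (18.5,10.5)→(20,37.5)  cross = 18.5·37.5 − 20·10.5 = 483.7500; (r_i+r_j)·cross = 38.5·483.7500 = 18624.3750
edge 3: (20,37.5)→(14.5,35.5)  cross = 20·35.5 − 14.5·37.5 = 166.2500; (r_i+r_j)·cross = 34.5·166.2500 = 5735.6250
edge 4: (14.5,35.5)→(7,26)  cross = 14.5·26 − 7·35.5 = 128.5000; (r_i+r_j)·cross = 21.5·128.5000 = 2762.7500
edge 5: (7,26)→(2.5,10.5)  cross = 7·10.5 − 2.5·26 = 8.5000; (r_i+r_j)·cross = 9.5·8.5000 = 80.7500
Σcross = 715.0000 → A = |Σcross|/2 = 357.5000 mm²
Σ(r_i+r_j)·cross = 26123.5000 → first moment M = |Σ|/6 = 4353.9167
R_c = M/A = 4353.9167/357.5000 = 12.1788 mm
θ = 325° = 5.672320 rad
V = θ·R_c·A = 5.672320·12.1788·357.5000 = 24696.809 mm³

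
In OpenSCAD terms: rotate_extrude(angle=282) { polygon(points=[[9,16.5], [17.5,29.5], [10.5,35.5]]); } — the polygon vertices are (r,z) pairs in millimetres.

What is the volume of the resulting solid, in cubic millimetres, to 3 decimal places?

Profile (r,z), 3 vertices: (9,16.5) (17.5,29.5) (10.5,35.5)
edge 0: (9,16.5)→(17.5,29.5)  cross = 9·29.5 − 17.5·16.5 = -23.2500; (r_i+r_j)·cross = 26.5·-23.2500 = -616.1250
edge 1: (17.5,29.5)→(10.5,35.5)  cross = 17.5·35.5 − 10.5·29.5 = 311.5000; (r_i+r_j)·cross = 28·311.5000 = 8722.0000
edge 2: (10.5,35.5)→(9,16.5)  cross = 10.5·16.5 − 9·35.5 = -146.2500; (r_i+r_j)·cross = 19.5·-146.2500 = -2851.8750
Σcross = 142.0000 → A = |Σcross|/2 = 71.0000 mm²
Σ(r_i+r_j)·cross = 5254.0000 → first moment M = |Σ|/6 = 875.6667
R_c = M/A = 875.6667/71.0000 = 12.3333 mm
θ = 282° = 4.921828 rad
V = θ·R_c·A = 4.921828·12.3333·71.0000 = 4309.881 mm³

Volume = 4309.881 mm³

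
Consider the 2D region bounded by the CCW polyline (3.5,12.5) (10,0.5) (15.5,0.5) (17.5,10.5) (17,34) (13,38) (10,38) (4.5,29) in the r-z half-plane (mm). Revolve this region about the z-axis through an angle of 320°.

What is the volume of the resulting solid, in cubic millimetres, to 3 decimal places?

Volume = 25898.592 mm³

Profile (r,z), 8 vertices: (3.5,12.5) (10,0.5) (15.5,0.5) (17.5,10.5) (17,34) (13,38) (10,38) (4.5,29)
edge 0: (3.5,12.5)→(10,0.5)  cross = 3.5·0.5 − 10·12.5 = -123.2500; (r_i+r_j)·cross = 13.5·-123.2500 = -1663.8750
edge 1: (10,0.5)→(15.5,0.5)  cross = 10·0.5 − 15.5·0.5 = -2.7500; (r_i+r_j)·cross = 25.5·-2.7500 = -70.1250
edge 2: (15.5,0.5)→(17.5,10.5)  cross = 15.5·10.5 − 17.5·0.5 = 154.0000; (r_i+r_j)·cross = 33·154.0000 = 5082.0000
edge 3: (17.5,10.5)→(17,34)  cross = 17.5·34 − 17·10.5 = 416.5000; (r_i+r_j)·cross = 34.5·416.5000 = 14369.2500
edge 4: (17,34)→(13,38)  cross = 17·38 − 13·34 = 204.0000; (r_i+r_j)·cross = 30·204.0000 = 6120.0000
edge 5: (13,38)→(10,38)  cross = 13·38 − 10·38 = 114.0000; (r_i+r_j)·cross = 23·114.0000 = 2622.0000
edge 6: (10,38)→(4.5,29)  cross = 10·29 − 4.5·38 = 119.0000; (r_i+r_j)·cross = 14.5·119.0000 = 1725.5000
edge 7: (4.5,29)→(3.5,12.5)  cross = 4.5·12.5 − 3.5·29 = -45.2500; (r_i+r_j)·cross = 8·-45.2500 = -362.0000
Σcross = 836.2500 → A = |Σcross|/2 = 418.1250 mm²
Σ(r_i+r_j)·cross = 27822.7500 → first moment M = |Σ|/6 = 4637.1250
R_c = M/A = 4637.1250/418.1250 = 11.0903 mm
θ = 320° = 5.585054 rad
V = θ·R_c·A = 5.585054·11.0903·418.1250 = 25898.592 mm³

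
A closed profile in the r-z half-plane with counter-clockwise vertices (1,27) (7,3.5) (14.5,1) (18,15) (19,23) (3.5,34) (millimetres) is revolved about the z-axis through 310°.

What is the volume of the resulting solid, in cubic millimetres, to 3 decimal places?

Profile (r,z), 6 vertices: (1,27) (7,3.5) (14.5,1) (18,15) (19,23) (3.5,34)
edge 0: (1,27)→(7,3.5)  cross = 1·3.5 − 7·27 = -185.5000; (r_i+r_j)·cross = 8·-185.5000 = -1484.0000
edge 1: (7,3.5)→(14.5,1)  cross = 7·1 − 14.5·3.5 = -43.7500; (r_i+r_j)·cross = 21.5·-43.7500 = -940.6250
edge 2: (14.5,1)→(18,15)  cross = 14.5·15 − 18·1 = 199.5000; (r_i+r_j)·cross = 32.5·199.5000 = 6483.7500
edge 3: (18,15)→(19,23)  cross = 18·23 − 19·15 = 129.0000; (r_i+r_j)·cross = 37·129.0000 = 4773.0000
edge 4: (19,23)→(3.5,34)  cross = 19·34 − 3.5·23 = 565.5000; (r_i+r_j)·cross = 22.5·565.5000 = 12723.7500
edge 5: (3.5,34)→(1,27)  cross = 3.5·27 − 1·34 = 60.5000; (r_i+r_j)·cross = 4.5·60.5000 = 272.2500
Σcross = 725.2500 → A = |Σcross|/2 = 362.6250 mm²
Σ(r_i+r_j)·cross = 21828.1250 → first moment M = |Σ|/6 = 3638.0208
R_c = M/A = 3638.0208/362.6250 = 10.0325 mm
θ = 310° = 5.410521 rad
V = θ·R_c·A = 5.410521·10.0325·362.6250 = 19683.587 mm³

Volume = 19683.587 mm³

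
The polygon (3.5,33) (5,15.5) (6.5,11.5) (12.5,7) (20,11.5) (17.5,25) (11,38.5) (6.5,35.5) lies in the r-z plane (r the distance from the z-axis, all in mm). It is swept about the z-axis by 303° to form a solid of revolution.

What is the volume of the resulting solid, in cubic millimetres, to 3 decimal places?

Volume = 20043.499 mm³

Profile (r,z), 8 vertices: (3.5,33) (5,15.5) (6.5,11.5) (12.5,7) (20,11.5) (17.5,25) (11,38.5) (6.5,35.5)
edge 0: (3.5,33)→(5,15.5)  cross = 3.5·15.5 − 5·33 = -110.7500; (r_i+r_j)·cross = 8.5·-110.7500 = -941.3750
edge 1: (5,15.5)→(6.5,11.5)  cross = 5·11.5 − 6.5·15.5 = -43.2500; (r_i+r_j)·cross = 11.5·-43.2500 = -497.3750
edge 2: (6.5,11.5)→(12.5,7)  cross = 6.5·7 − 12.5·11.5 = -98.2500; (r_i+r_j)·cross = 19·-98.2500 = -1866.7500
edge 3: (12.5,7)→(20,11.5)  cross = 12.5·11.5 − 20·7 = 3.7500; (r_i+r_j)·cross = 32.5·3.7500 = 121.8750
edge 4: (20,11.5)→(17.5,25)  cross = 20·25 − 17.5·11.5 = 298.7500; (r_i+r_j)·cross = 37.5·298.7500 = 11203.1250
edge 5: (17.5,25)→(11,38.5)  cross = 17.5·38.5 − 11·25 = 398.7500; (r_i+r_j)·cross = 28.5·398.7500 = 11364.3750
edge 6: (11,38.5)→(6.5,35.5)  cross = 11·35.5 − 6.5·38.5 = 140.2500; (r_i+r_j)·cross = 17.5·140.2500 = 2454.3750
edge 7: (6.5,35.5)→(3.5,33)  cross = 6.5·33 − 3.5·35.5 = 90.2500; (r_i+r_j)·cross = 10·90.2500 = 902.5000
Σcross = 679.5000 → A = |Σcross|/2 = 339.7500 mm²
Σ(r_i+r_j)·cross = 22740.7500 → first moment M = |Σ|/6 = 3790.1250
R_c = M/A = 3790.1250/339.7500 = 11.1556 mm
θ = 303° = 5.288348 rad
V = θ·R_c·A = 5.288348·11.1556·339.7500 = 20043.499 mm³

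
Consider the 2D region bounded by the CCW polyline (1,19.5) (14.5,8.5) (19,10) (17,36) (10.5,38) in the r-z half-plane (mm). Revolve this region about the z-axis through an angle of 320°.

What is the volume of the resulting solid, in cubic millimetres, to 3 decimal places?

Profile (r,z), 5 vertices: (1,19.5) (14.5,8.5) (19,10) (17,36) (10.5,38)
edge 0: (1,19.5)→(14.5,8.5)  cross = 1·8.5 − 14.5·19.5 = -274.2500; (r_i+r_j)·cross = 15.5·-274.2500 = -4250.8750
edge 1: (14.5,8.5)→(19,10)  cross = 14.5·10 − 19·8.5 = -16.5000; (r_i+r_j)·cross = 33.5·-16.5000 = -552.7500
edge 2: (19,10)→(17,36)  cross = 19·36 − 17·10 = 514.0000; (r_i+r_j)·cross = 36·514.0000 = 18504.0000
edge 3: (17,36)→(10.5,38)  cross = 17·38 − 10.5·36 = 268.0000; (r_i+r_j)·cross = 27.5·268.0000 = 7370.0000
edge 4: (10.5,38)→(1,19.5)  cross = 10.5·19.5 − 1·38 = 166.7500; (r_i+r_j)·cross = 11.5·166.7500 = 1917.6250
Σcross = 658.0000 → A = |Σcross|/2 = 329.0000 mm²
Σ(r_i+r_j)·cross = 22988.0000 → first moment M = |Σ|/6 = 3831.3333
R_c = M/A = 3831.3333/329.0000 = 11.6454 mm
θ = 320° = 5.585054 rad
V = θ·R_c·A = 5.585054·11.6454·329.0000 = 21398.202 mm³

Volume = 21398.202 mm³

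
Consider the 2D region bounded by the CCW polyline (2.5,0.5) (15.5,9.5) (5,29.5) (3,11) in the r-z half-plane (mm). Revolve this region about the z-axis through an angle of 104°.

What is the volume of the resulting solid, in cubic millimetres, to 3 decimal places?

Volume = 2503.951 mm³

Profile (r,z), 4 vertices: (2.5,0.5) (15.5,9.5) (5,29.5) (3,11)
edge 0: (2.5,0.5)→(15.5,9.5)  cross = 2.5·9.5 − 15.5·0.5 = 16.0000; (r_i+r_j)·cross = 18·16.0000 = 288.0000
edge 1: (15.5,9.5)→(5,29.5)  cross = 15.5·29.5 − 5·9.5 = 409.7500; (r_i+r_j)·cross = 20.5·409.7500 = 8399.8750
edge 2: (5,29.5)→(3,11)  cross = 5·11 − 3·29.5 = -33.5000; (r_i+r_j)·cross = 8·-33.5000 = -268.0000
edge 3: (3,11)→(2.5,0.5)  cross = 3·0.5 − 2.5·11 = -26.0000; (r_i+r_j)·cross = 5.5·-26.0000 = -143.0000
Σcross = 366.2500 → A = |Σcross|/2 = 183.1250 mm²
Σ(r_i+r_j)·cross = 8276.8750 → first moment M = |Σ|/6 = 1379.4792
R_c = M/A = 1379.4792/183.1250 = 7.5330 mm
θ = 104° = 1.815142 rad
V = θ·R_c·A = 1.815142·7.5330·183.1250 = 2503.951 mm³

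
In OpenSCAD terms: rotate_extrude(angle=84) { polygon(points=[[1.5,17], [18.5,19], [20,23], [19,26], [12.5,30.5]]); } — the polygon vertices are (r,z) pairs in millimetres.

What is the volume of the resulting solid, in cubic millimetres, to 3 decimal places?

Profile (r,z), 5 vertices: (1.5,17) (18.5,19) (20,23) (19,26) (12.5,30.5)
edge 0: (1.5,17)→(18.5,19)  cross = 1.5·19 − 18.5·17 = -286.0000; (r_i+r_j)·cross = 20·-286.0000 = -5720.0000
edge 1: (18.5,19)→(20,23)  cross = 18.5·23 − 20·19 = 45.5000; (r_i+r_j)·cross = 38.5·45.5000 = 1751.7500
edge 2: (20,23)→(19,26)  cross = 20·26 − 19·23 = 83.0000; (r_i+r_j)·cross = 39·83.0000 = 3237.0000
edge 3: (19,26)→(12.5,30.5)  cross = 19·30.5 − 12.5·26 = 254.5000; (r_i+r_j)·cross = 31.5·254.5000 = 8016.7500
edge 4: (12.5,30.5)→(1.5,17)  cross = 12.5·17 − 1.5·30.5 = 166.7500; (r_i+r_j)·cross = 14·166.7500 = 2334.5000
Σcross = 263.7500 → A = |Σcross|/2 = 131.8750 mm²
Σ(r_i+r_j)·cross = 9620.0000 → first moment M = |Σ|/6 = 1603.3333
R_c = M/A = 1603.3333/131.8750 = 12.1580 mm
θ = 84° = 1.466077 rad
V = θ·R_c·A = 1.466077·12.1580·131.8750 = 2350.609 mm³

Volume = 2350.609 mm³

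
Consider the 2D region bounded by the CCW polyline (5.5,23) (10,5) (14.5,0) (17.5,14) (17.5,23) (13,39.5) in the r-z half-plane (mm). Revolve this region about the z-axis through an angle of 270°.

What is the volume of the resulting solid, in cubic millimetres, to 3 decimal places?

Profile (r,z), 6 vertices: (5.5,23) (10,5) (14.5,0) (17.5,14) (17.5,23) (13,39.5)
edge 0: (5.5,23)→(10,5)  cross = 5.5·5 − 10·23 = -202.5000; (r_i+r_j)·cross = 15.5·-202.5000 = -3138.7500
edge 1: (10,5)→(14.5,0)  cross = 10·0 − 14.5·5 = -72.5000; (r_i+r_j)·cross = 24.5·-72.5000 = -1776.2500
edge 2: (14.5,0)→(17.5,14)  cross = 14.5·14 − 17.5·0 = 203.0000; (r_i+r_j)·cross = 32·203.0000 = 6496.0000
edge 3: (17.5,14)→(17.5,23)  cross = 17.5·23 − 17.5·14 = 157.5000; (r_i+r_j)·cross = 35·157.5000 = 5512.5000
edge 4: (17.5,23)→(13,39.5)  cross = 17.5·39.5 − 13·23 = 392.2500; (r_i+r_j)·cross = 30.5·392.2500 = 11963.6250
edge 5: (13,39.5)→(5.5,23)  cross = 13·23 − 5.5·39.5 = 81.7500; (r_i+r_j)·cross = 18.5·81.7500 = 1512.3750
Σcross = 559.5000 → A = |Σcross|/2 = 279.7500 mm²
Σ(r_i+r_j)·cross = 20569.5000 → first moment M = |Σ|/6 = 3428.2500
R_c = M/A = 3428.2500/279.7500 = 12.2547 mm
θ = 270° = 4.712389 rad
V = θ·R_c·A = 4.712389·12.2547·279.7500 = 16155.248 mm³

Volume = 16155.248 mm³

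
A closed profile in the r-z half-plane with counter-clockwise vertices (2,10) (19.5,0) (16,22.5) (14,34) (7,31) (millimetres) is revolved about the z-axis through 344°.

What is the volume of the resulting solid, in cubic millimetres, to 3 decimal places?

Profile (r,z), 5 vertices: (2,10) (19.5,0) (16,22.5) (14,34) (7,31)
edge 0: (2,10)→(19.5,0)  cross = 2·0 − 19.5·10 = -195.0000; (r_i+r_j)·cross = 21.5·-195.0000 = -4192.5000
edge 1: (19.5,0)→(16,22.5)  cross = 19.5·22.5 − 16·0 = 438.7500; (r_i+r_j)·cross = 35.5·438.7500 = 15575.6250
edge 2: (16,22.5)→(14,34)  cross = 16·34 − 14·22.5 = 229.0000; (r_i+r_j)·cross = 30·229.0000 = 6870.0000
edge 3: (14,34)→(7,31)  cross = 14·31 − 7·34 = 196.0000; (r_i+r_j)·cross = 21·196.0000 = 4116.0000
edge 4: (7,31)→(2,10)  cross = 7·10 − 2·31 = 8.0000; (r_i+r_j)·cross = 9·8.0000 = 72.0000
Σcross = 676.7500 → A = |Σcross|/2 = 338.3750 mm²
Σ(r_i+r_j)·cross = 22441.1250 → first moment M = |Σ|/6 = 3740.1875
R_c = M/A = 3740.1875/338.3750 = 11.0534 mm
θ = 344° = 6.003933 rad
V = θ·R_c·A = 6.003933·11.0534·338.3750 = 22455.834 mm³

Volume = 22455.834 mm³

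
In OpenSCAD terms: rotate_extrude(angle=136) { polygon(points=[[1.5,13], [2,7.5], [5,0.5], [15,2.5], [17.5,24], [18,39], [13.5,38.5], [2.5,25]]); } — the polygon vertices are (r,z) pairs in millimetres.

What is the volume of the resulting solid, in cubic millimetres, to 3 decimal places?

Volume = 11096.210 mm³

Profile (r,z), 8 vertices: (1.5,13) (2,7.5) (5,0.5) (15,2.5) (17.5,24) (18,39) (13.5,38.5) (2.5,25)
edge 0: (1.5,13)→(2,7.5)  cross = 1.5·7.5 − 2·13 = -14.7500; (r_i+r_j)·cross = 3.5·-14.7500 = -51.6250
edge 1: (2,7.5)→(5,0.5)  cross = 2·0.5 − 5·7.5 = -36.5000; (r_i+r_j)·cross = 7·-36.5000 = -255.5000
edge 2: (5,0.5)→(15,2.5)  cross = 5·2.5 − 15·0.5 = 5.0000; (r_i+r_j)·cross = 20·5.0000 = 100.0000
edge 3: (15,2.5)→(17.5,24)  cross = 15·24 − 17.5·2.5 = 316.2500; (r_i+r_j)·cross = 32.5·316.2500 = 10278.1250
edge 4: (17.5,24)→(18,39)  cross = 17.5·39 − 18·24 = 250.5000; (r_i+r_j)·cross = 35.5·250.5000 = 8892.7500
edge 5: (18,39)→(13.5,38.5)  cross = 18·38.5 − 13.5·39 = 166.5000; (r_i+r_j)·cross = 31.5·166.5000 = 5244.7500
edge 6: (13.5,38.5)→(2.5,25)  cross = 13.5·25 − 2.5·38.5 = 241.2500; (r_i+r_j)·cross = 16·241.2500 = 3860.0000
edge 7: (2.5,25)→(1.5,13)  cross = 2.5·13 − 1.5·25 = -5.0000; (r_i+r_j)·cross = 4·-5.0000 = -20.0000
Σcross = 923.2500 → A = |Σcross|/2 = 461.6250 mm²
Σ(r_i+r_j)·cross = 28048.5000 → first moment M = |Σ|/6 = 4674.7500
R_c = M/A = 4674.7500/461.6250 = 10.1267 mm
θ = 136° = 2.373648 rad
V = θ·R_c·A = 2.373648·10.1267·461.6250 = 11096.210 mm³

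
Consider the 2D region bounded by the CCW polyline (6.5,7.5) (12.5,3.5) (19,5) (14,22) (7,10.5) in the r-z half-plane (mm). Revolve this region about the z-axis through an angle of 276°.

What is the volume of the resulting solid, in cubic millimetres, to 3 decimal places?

Volume = 7747.015 mm³

Profile (r,z), 5 vertices: (6.5,7.5) (12.5,3.5) (19,5) (14,22) (7,10.5)
edge 0: (6.5,7.5)→(12.5,3.5)  cross = 6.5·3.5 − 12.5·7.5 = -71.0000; (r_i+r_j)·cross = 19·-71.0000 = -1349.0000
edge 1: (12.5,3.5)→(19,5)  cross = 12.5·5 − 19·3.5 = -4.0000; (r_i+r_j)·cross = 31.5·-4.0000 = -126.0000
edge 2: (19,5)→(14,22)  cross = 19·22 − 14·5 = 348.0000; (r_i+r_j)·cross = 33·348.0000 = 11484.0000
edge 3: (14,22)→(7,10.5)  cross = 14·10.5 − 7·22 = -7.0000; (r_i+r_j)·cross = 21·-7.0000 = -147.0000
edge 4: (7,10.5)→(6.5,7.5)  cross = 7·7.5 − 6.5·10.5 = -15.7500; (r_i+r_j)·cross = 13.5·-15.7500 = -212.6250
Σcross = 250.2500 → A = |Σcross|/2 = 125.1250 mm²
Σ(r_i+r_j)·cross = 9649.3750 → first moment M = |Σ|/6 = 1608.2292
R_c = M/A = 1608.2292/125.1250 = 12.8530 mm
θ = 276° = 4.817109 rad
V = θ·R_c·A = 4.817109·12.8530·125.1250 = 7747.015 mm³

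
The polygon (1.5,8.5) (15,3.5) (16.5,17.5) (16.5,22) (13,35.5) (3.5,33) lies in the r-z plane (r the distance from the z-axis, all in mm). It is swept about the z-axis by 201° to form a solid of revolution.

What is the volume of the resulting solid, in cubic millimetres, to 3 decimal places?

Profile (r,z), 6 vertices: (1.5,8.5) (15,3.5) (16.5,17.5) (16.5,22) (13,35.5) (3.5,33)
edge 0: (1.5,8.5)→(15,3.5)  cross = 1.5·3.5 − 15·8.5 = -122.2500; (r_i+r_j)·cross = 16.5·-122.2500 = -2017.1250
edge 1: (15,3.5)→(16.5,17.5)  cross = 15·17.5 − 16.5·3.5 = 204.7500; (r_i+r_j)·cross = 31.5·204.7500 = 6449.6250
edge 2: (16.5,17.5)→(16.5,22)  cross = 16.5·22 − 16.5·17.5 = 74.2500; (r_i+r_j)·cross = 33·74.2500 = 2450.2500
edge 3: (16.5,22)→(13,35.5)  cross = 16.5·35.5 − 13·22 = 299.7500; (r_i+r_j)·cross = 29.5·299.7500 = 8842.6250
edge 4: (13,35.5)→(3.5,33)  cross = 13·33 − 3.5·35.5 = 304.7500; (r_i+r_j)·cross = 16.5·304.7500 = 5028.3750
edge 5: (3.5,33)→(1.5,8.5)  cross = 3.5·8.5 − 1.5·33 = -19.7500; (r_i+r_j)·cross = 5·-19.7500 = -98.7500
Σcross = 741.5000 → A = |Σcross|/2 = 370.7500 mm²
Σ(r_i+r_j)·cross = 20655.0000 → first moment M = |Σ|/6 = 3442.5000
R_c = M/A = 3442.5000/370.7500 = 9.2852 mm
θ = 201° = 3.508112 rad
V = θ·R_c·A = 3.508112·9.2852·370.7500 = 12076.675 mm³

Volume = 12076.675 mm³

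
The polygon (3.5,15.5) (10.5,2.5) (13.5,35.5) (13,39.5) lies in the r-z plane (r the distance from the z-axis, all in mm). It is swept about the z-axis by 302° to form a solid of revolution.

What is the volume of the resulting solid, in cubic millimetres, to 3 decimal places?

Profile (r,z), 4 vertices: (3.5,15.5) (10.5,2.5) (13.5,35.5) (13,39.5)
edge 0: (3.5,15.5)→(10.5,2.5)  cross = 3.5·2.5 − 10.5·15.5 = -154.0000; (r_i+r_j)·cross = 14·-154.0000 = -2156.0000
edge 1: (10.5,2.5)→(13.5,35.5)  cross = 10.5·35.5 − 13.5·2.5 = 339.0000; (r_i+r_j)·cross = 24·339.0000 = 8136.0000
edge 2: (13.5,35.5)→(13,39.5)  cross = 13.5·39.5 − 13·35.5 = 71.7500; (r_i+r_j)·cross = 26.5·71.7500 = 1901.3750
edge 3: (13,39.5)→(3.5,15.5)  cross = 13·15.5 − 3.5·39.5 = 63.2500; (r_i+r_j)·cross = 16.5·63.2500 = 1043.6250
Σcross = 320.0000 → A = |Σcross|/2 = 160.0000 mm²
Σ(r_i+r_j)·cross = 8925.0000 → first moment M = |Σ|/6 = 1487.5000
R_c = M/A = 1487.5000/160.0000 = 9.2969 mm
θ = 302° = 5.270894 rad
V = θ·R_c·A = 5.270894·9.2969·160.0000 = 7840.455 mm³

Volume = 7840.455 mm³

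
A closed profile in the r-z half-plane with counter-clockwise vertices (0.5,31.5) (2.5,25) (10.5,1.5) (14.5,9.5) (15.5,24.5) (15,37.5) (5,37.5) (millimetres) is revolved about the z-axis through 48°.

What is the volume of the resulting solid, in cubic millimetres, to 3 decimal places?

Profile (r,z), 7 vertices: (0.5,31.5) (2.5,25) (10.5,1.5) (14.5,9.5) (15.5,24.5) (15,37.5) (5,37.5)
edge 0: (0.5,31.5)→(2.5,25)  cross = 0.5·25 − 2.5·31.5 = -66.2500; (r_i+r_j)·cross = 3·-66.2500 = -198.7500
edge 1: (2.5,25)→(10.5,1.5)  cross = 2.5·1.5 − 10.5·25 = -258.7500; (r_i+r_j)·cross = 13·-258.7500 = -3363.7500
edge 2: (10.5,1.5)→(14.5,9.5)  cross = 10.5·9.5 − 14.5·1.5 = 78.0000; (r_i+r_j)·cross = 25·78.0000 = 1950.0000
edge 3: (14.5,9.5)→(15.5,24.5)  cross = 14.5·24.5 − 15.5·9.5 = 208.0000; (r_i+r_j)·cross = 30·208.0000 = 6240.0000
edge 4: (15.5,24.5)→(15,37.5)  cross = 15.5·37.5 − 15·24.5 = 213.7500; (r_i+r_j)·cross = 30.5·213.7500 = 6519.3750
edge 5: (15,37.5)→(5,37.5)  cross = 15·37.5 − 5·37.5 = 375.0000; (r_i+r_j)·cross = 20·375.0000 = 7500.0000
edge 6: (5,37.5)→(0.5,31.5)  cross = 5·31.5 − 0.5·37.5 = 138.7500; (r_i+r_j)·cross = 5.5·138.7500 = 763.1250
Σcross = 688.5000 → A = |Σcross|/2 = 344.2500 mm²
Σ(r_i+r_j)·cross = 19410.0000 → first moment M = |Σ|/6 = 3235.0000
R_c = M/A = 3235.0000/344.2500 = 9.3972 mm
θ = 48° = 0.837758 rad
V = θ·R_c·A = 0.837758·9.3972·344.2500 = 2710.147 mm³

Volume = 2710.147 mm³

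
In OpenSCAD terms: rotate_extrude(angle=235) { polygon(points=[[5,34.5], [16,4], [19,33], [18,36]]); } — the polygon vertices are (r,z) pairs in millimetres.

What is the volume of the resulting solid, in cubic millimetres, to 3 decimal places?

Profile (r,z), 4 vertices: (5,34.5) (16,4) (19,33) (18,36)
edge 0: (5,34.5)→(16,4)  cross = 5·4 − 16·34.5 = -532.0000; (r_i+r_j)·cross = 21·-532.0000 = -11172.0000
edge 1: (16,4)→(19,33)  cross = 16·33 − 19·4 = 452.0000; (r_i+r_j)·cross = 35·452.0000 = 15820.0000
edge 2: (19,33)→(18,36)  cross = 19·36 − 18·33 = 90.0000; (r_i+r_j)·cross = 37·90.0000 = 3330.0000
edge 3: (18,36)→(5,34.5)  cross = 18·34.5 − 5·36 = 441.0000; (r_i+r_j)·cross = 23·441.0000 = 10143.0000
Σcross = 451.0000 → A = |Σcross|/2 = 225.5000 mm²
Σ(r_i+r_j)·cross = 18121.0000 → first moment M = |Σ|/6 = 3020.1667
R_c = M/A = 3020.1667/225.5000 = 13.3932 mm
θ = 235° = 4.101524 rad
V = θ·R_c·A = 4.101524·13.3932·225.5000 = 12387.285 mm³

Volume = 12387.285 mm³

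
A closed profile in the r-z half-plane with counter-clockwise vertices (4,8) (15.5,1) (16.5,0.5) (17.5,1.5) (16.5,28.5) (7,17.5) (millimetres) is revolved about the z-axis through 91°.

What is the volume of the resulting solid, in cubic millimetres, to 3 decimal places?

Profile (r,z), 6 vertices: (4,8) (15.5,1) (16.5,0.5) (17.5,1.5) (16.5,28.5) (7,17.5)
edge 0: (4,8)→(15.5,1)  cross = 4·1 − 15.5·8 = -120.0000; (r_i+r_j)·cross = 19.5·-120.0000 = -2340.0000
edge 1: (15.5,1)→(16.5,0.5)  cross = 15.5·0.5 − 16.5·1 = -8.7500; (r_i+r_j)·cross = 32·-8.7500 = -280.0000
edge 2: (16.5,0.5)→(17.5,1.5)  cross = 16.5·1.5 − 17.5·0.5 = 16.0000; (r_i+r_j)·cross = 34·16.0000 = 544.0000
edge 3: (17.5,1.5)→(16.5,28.5)  cross = 17.5·28.5 − 16.5·1.5 = 474.0000; (r_i+r_j)·cross = 34·474.0000 = 16116.0000
edge 4: (16.5,28.5)→(7,17.5)  cross = 16.5·17.5 − 7·28.5 = 89.2500; (r_i+r_j)·cross = 23.5·89.2500 = 2097.3750
edge 5: (7,17.5)→(4,8)  cross = 7·8 − 4·17.5 = -14.0000; (r_i+r_j)·cross = 11·-14.0000 = -154.0000
Σcross = 436.5000 → A = |Σcross|/2 = 218.2500 mm²
Σ(r_i+r_j)·cross = 15983.3750 → first moment M = |Σ|/6 = 2663.8958
R_c = M/A = 2663.8958/218.2500 = 12.2057 mm
θ = 91° = 1.588250 rad
V = θ·R_c·A = 1.588250·12.2057·218.2500 = 4230.932 mm³

Volume = 4230.932 mm³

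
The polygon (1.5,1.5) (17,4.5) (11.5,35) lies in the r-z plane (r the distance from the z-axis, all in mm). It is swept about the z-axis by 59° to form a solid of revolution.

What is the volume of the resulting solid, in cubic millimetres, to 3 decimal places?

Profile (r,z), 3 vertices: (1.5,1.5) (17,4.5) (11.5,35)
edge 0: (1.5,1.5)→(17,4.5)  cross = 1.5·4.5 − 17·1.5 = -18.7500; (r_i+r_j)·cross = 18.5·-18.7500 = -346.8750
edge 1: (17,4.5)→(11.5,35)  cross = 17·35 − 11.5·4.5 = 543.2500; (r_i+r_j)·cross = 28.5·543.2500 = 15482.6250
edge 2: (11.5,35)→(1.5,1.5)  cross = 11.5·1.5 − 1.5·35 = -35.2500; (r_i+r_j)·cross = 13·-35.2500 = -458.2500
Σcross = 489.2500 → A = |Σcross|/2 = 244.6250 mm²
Σ(r_i+r_j)·cross = 14677.5000 → first moment M = |Σ|/6 = 2446.2500
R_c = M/A = 2446.2500/244.6250 = 10.0000 mm
θ = 59° = 1.029744 rad
V = θ·R_c·A = 1.029744·10.0000·244.6250 = 2519.012 mm³

Volume = 2519.012 mm³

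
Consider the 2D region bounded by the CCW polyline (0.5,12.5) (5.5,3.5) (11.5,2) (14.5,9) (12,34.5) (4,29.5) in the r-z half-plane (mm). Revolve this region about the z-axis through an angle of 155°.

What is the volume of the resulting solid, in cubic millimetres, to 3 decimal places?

Profile (r,z), 6 vertices: (0.5,12.5) (5.5,3.5) (11.5,2) (14.5,9) (12,34.5) (4,29.5)
edge 0: (0.5,12.5)→(5.5,3.5)  cross = 0.5·3.5 − 5.5·12.5 = -67.0000; (r_i+r_j)·cross = 6·-67.0000 = -402.0000
edge 1: (5.5,3.5)→(11.5,2)  cross = 5.5·2 − 11.5·3.5 = -29.2500; (r_i+r_j)·cross = 17·-29.2500 = -497.2500
edge 2: (11.5,2)→(14.5,9)  cross = 11.5·9 − 14.5·2 = 74.5000; (r_i+r_j)·cross = 26·74.5000 = 1937.0000
edge 3: (14.5,9)→(12,34.5)  cross = 14.5·34.5 − 12·9 = 392.2500; (r_i+r_j)·cross = 26.5·392.2500 = 10394.6250
edge 4: (12,34.5)→(4,29.5)  cross = 12·29.5 − 4·34.5 = 216.0000; (r_i+r_j)·cross = 16·216.0000 = 3456.0000
edge 5: (4,29.5)→(0.5,12.5)  cross = 4·12.5 − 0.5·29.5 = 35.2500; (r_i+r_j)·cross = 4.5·35.2500 = 158.6250
Σcross = 621.7500 → A = |Σcross|/2 = 310.8750 mm²
Σ(r_i+r_j)·cross = 15047.0000 → first moment M = |Σ|/6 = 2507.8333
R_c = M/A = 2507.8333/310.8750 = 8.0670 mm
θ = 155° = 2.705260 rad
V = θ·R_c·A = 2.705260·8.0670·310.8750 = 6784.342 mm³

Volume = 6784.342 mm³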